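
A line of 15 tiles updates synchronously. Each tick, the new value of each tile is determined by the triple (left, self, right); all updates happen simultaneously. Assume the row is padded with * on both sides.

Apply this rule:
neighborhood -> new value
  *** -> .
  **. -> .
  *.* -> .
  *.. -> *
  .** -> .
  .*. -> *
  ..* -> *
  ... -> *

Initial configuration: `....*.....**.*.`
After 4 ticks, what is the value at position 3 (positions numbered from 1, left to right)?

tick 1: **********...*.
tick 2: ..........****.
tick 3: **********.....
tick 4: ..........*****
position 3 holds .

.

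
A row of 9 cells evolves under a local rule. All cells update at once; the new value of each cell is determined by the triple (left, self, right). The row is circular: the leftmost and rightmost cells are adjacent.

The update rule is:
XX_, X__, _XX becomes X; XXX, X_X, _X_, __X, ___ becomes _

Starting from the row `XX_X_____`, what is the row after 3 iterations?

X_XX__X__

XX__X____
XXX__X___
X_XX__X__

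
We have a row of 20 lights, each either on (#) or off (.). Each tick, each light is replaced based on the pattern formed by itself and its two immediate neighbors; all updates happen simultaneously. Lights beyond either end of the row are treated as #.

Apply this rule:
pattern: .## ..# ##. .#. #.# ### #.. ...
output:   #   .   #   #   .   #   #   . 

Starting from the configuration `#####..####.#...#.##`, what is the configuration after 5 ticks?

######.####.###.#.##

tick 1: ######.####.##..#.##
tick 2: ######.####.###.#.##
tick 3: ######.####.###.#.##  (fixed point — unchanged through tick 5)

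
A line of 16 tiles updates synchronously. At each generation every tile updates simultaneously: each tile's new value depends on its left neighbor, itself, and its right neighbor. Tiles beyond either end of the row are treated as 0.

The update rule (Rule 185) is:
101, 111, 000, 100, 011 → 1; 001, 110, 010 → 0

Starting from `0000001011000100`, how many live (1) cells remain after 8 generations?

8

1111100110110011
1111010101101010
1110101011010101
1101010110101010
1010101101010101
0101011010101010
0010110101010101
1001101010101010
count of 1: 8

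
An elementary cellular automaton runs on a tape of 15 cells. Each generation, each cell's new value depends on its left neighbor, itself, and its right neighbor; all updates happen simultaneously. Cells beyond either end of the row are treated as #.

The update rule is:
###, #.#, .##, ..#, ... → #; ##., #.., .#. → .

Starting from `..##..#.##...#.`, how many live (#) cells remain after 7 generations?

11

.##..#.##..##.#
##..#.##..##.##
#..#.##..##.###
..#.##..##.####
.#.##..##.#####
#.##..##.######
.##..##.#######
count of #: 11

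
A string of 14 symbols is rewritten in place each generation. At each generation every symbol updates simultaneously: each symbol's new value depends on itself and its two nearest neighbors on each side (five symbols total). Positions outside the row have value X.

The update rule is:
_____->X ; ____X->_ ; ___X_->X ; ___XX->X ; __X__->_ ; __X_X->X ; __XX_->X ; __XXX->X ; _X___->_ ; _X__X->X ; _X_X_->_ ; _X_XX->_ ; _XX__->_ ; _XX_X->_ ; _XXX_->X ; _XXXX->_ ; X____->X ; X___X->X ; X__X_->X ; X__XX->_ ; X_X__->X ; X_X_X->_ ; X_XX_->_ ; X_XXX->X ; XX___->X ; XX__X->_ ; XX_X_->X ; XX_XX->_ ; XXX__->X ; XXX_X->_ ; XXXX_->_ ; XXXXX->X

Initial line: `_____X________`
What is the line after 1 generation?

XXX_X__XXXXX_X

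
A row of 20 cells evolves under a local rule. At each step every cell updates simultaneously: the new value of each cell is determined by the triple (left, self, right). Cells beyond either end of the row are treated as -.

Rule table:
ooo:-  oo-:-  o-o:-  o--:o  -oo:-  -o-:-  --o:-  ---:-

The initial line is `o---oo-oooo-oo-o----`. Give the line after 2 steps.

step 1: -o--------------o---
step 2: --o--------------o--

--o--------------o--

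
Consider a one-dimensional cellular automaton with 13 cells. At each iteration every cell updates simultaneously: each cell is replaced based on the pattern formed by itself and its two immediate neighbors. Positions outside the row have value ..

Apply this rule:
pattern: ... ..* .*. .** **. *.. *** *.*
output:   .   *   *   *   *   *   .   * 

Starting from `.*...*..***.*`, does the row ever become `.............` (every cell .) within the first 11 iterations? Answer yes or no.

no

***.*****.***
*.***...***.*
***.**.**.***
*.*********.*
***.......***
*.**.....**.*
*****...*****
*...**.**...*
**.*******.**
****.....****
*..**...**..*
iteration 11 is *..**...**..*, still not uniform .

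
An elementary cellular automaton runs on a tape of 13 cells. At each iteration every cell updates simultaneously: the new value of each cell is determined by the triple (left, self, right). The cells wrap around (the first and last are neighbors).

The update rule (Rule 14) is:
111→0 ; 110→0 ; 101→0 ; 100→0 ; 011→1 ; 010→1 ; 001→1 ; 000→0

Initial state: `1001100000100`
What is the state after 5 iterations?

1100011001100

iteration 1: 1011000001101
iteration 2: 0010000011001
iteration 3: 0110000110011
iteration 4: 0100001100110
iteration 5: 1100011001100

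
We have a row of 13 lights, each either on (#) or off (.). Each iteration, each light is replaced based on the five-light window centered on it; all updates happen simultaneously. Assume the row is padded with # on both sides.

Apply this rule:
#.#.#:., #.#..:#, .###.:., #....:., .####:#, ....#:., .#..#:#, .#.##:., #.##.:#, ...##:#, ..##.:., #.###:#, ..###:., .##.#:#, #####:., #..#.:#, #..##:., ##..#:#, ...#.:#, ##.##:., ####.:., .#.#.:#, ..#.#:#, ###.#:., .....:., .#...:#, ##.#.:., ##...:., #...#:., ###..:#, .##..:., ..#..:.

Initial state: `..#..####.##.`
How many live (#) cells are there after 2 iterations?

6

##.#..#...##.
...###.#.#.#.
count of #: 6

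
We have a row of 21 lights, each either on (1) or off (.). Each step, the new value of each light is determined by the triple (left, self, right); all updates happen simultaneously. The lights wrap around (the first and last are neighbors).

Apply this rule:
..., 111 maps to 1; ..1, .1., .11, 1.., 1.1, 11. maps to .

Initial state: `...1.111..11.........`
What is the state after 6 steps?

11....1......11111111
1..11...1111..1111111
......1..11....111111
.1111.......11..1111.
..11..11111......11..
1......111..1111....1

1......111..1111....1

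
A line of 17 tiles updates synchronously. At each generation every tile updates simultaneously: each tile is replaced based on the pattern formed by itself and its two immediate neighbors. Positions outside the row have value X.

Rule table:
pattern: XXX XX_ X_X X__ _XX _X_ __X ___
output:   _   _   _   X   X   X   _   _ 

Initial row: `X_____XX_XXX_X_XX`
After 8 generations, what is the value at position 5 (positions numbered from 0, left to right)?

_X____X__X___X_X_
_XX___XX_XX__X_X_
_X_X__X__X_X_X_X_
_X_XX_XX_X_X_X_X_
_X_X__X__X_X_X_X_  (repeats generation 3; period 2)
generation 8: _X_XX_XX_X_X_X_X_
position 5 holds _

_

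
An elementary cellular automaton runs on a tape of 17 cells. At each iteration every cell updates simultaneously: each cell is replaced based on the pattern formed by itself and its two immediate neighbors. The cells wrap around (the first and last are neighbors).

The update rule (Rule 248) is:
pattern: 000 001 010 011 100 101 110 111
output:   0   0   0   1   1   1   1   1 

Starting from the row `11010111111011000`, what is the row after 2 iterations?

iteration 1: 11101111111111100
iteration 2: 11111111111111110

11111111111111110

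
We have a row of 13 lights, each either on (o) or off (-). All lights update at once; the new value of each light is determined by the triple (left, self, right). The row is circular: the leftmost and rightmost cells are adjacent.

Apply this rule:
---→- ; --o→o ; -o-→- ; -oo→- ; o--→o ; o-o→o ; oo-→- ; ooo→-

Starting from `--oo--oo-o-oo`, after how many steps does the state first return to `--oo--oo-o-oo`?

oo--oo--o-o--
--oo--oo-o-oo

2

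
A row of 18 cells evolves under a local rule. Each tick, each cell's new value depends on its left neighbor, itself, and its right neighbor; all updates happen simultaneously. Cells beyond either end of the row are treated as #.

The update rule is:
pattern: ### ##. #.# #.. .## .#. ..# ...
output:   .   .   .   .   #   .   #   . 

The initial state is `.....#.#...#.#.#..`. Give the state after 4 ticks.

....#.....#......#
...#.....#......##
..#.....#......##.
.#.....#......##..

.#.....#......##..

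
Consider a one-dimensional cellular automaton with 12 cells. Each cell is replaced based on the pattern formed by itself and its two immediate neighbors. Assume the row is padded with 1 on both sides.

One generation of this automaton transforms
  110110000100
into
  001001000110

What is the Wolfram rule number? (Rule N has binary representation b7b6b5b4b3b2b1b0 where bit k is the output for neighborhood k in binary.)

position 0: 111 → 0  (bit 7 = 0)
position 1: 110 → 0  (bit 6 = 0)
position 2: 101 → 1  (bit 5 = 1)
position 5: 100 → 1  (bit 4 = 1)
position 3: 011 → 0  (bit 3 = 0)
position 9: 010 → 1  (bit 2 = 1)
position 8: 001 → 0  (bit 1 = 0)
position 6: 000 → 0  (bit 0 = 0)
bits b7..b0 = 00110100 = 52

52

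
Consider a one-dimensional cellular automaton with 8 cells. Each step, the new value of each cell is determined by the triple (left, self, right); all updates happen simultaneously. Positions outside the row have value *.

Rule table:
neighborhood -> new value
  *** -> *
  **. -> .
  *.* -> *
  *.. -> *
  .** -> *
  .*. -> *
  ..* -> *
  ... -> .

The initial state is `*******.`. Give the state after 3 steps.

****.***

******.*
*****.**
****.***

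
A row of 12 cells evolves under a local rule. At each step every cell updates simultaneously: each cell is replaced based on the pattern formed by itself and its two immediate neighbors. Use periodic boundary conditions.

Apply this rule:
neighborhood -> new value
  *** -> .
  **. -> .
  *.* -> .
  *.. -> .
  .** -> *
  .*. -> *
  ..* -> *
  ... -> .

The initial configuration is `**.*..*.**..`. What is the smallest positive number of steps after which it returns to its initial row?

*..*.**.*..*
..**.*..*.**
.**..*.**.*.
**..**.*..*.
*..**..*.**.
*.**..**.*..
*.*..**..*.*
..*.**..**.*
.**.*..**..*
.*..*.**..**
.*.**.*..**.
**.*..*.**..

12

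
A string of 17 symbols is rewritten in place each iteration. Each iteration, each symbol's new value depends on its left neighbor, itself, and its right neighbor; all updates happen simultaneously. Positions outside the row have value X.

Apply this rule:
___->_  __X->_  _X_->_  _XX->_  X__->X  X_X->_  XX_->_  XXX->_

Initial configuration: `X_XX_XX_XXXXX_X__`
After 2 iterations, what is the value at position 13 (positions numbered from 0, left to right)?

_

_______________X_
X________________
position 13 holds _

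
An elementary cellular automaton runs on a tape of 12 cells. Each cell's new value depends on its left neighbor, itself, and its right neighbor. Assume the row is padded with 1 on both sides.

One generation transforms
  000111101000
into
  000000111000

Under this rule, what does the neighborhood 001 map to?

At position 2 the neighborhood is 001; the next row has 0 there.

0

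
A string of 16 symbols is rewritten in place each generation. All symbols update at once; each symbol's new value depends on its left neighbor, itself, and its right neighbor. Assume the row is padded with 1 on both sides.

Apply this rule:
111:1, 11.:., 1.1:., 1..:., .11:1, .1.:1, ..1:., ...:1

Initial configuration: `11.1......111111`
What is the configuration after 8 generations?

.1.1.1..1.111111

1..1.1111.111111
...1.111..111111
.1.1.11...111111
.1.1.1..1.111111
.1.1.1..1.111111  (fixed point — unchanged through generation 8)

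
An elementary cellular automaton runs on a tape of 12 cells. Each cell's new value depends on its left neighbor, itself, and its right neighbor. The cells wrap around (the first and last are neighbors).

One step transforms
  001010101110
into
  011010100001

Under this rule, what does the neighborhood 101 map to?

0

At position 3 the neighborhood is 101; the next row has 0 there.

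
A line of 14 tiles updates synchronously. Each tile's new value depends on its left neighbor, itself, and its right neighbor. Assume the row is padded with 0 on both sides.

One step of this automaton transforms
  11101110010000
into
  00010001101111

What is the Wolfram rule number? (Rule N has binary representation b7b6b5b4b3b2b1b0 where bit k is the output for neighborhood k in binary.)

51

position 1: 111 → 0  (bit 7 = 0)
position 2: 110 → 0  (bit 6 = 0)
position 3: 101 → 1  (bit 5 = 1)
position 7: 100 → 1  (bit 4 = 1)
position 0: 011 → 0  (bit 3 = 0)
position 9: 010 → 0  (bit 2 = 0)
position 8: 001 → 1  (bit 1 = 1)
position 11: 000 → 1  (bit 0 = 1)
bits b7..b0 = 00110011 = 51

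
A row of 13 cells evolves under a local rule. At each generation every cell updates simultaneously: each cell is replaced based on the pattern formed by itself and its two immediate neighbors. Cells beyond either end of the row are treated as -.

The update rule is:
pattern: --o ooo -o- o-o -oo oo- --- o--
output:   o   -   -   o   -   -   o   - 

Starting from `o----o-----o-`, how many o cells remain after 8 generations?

--ooo--oooo--
oo----o-----o
---ooo--oooo-
ooo----o-----
----ooo--oooo
oooo----o----
-----ooo--ooo
ooooo----o---
count of o: 6

6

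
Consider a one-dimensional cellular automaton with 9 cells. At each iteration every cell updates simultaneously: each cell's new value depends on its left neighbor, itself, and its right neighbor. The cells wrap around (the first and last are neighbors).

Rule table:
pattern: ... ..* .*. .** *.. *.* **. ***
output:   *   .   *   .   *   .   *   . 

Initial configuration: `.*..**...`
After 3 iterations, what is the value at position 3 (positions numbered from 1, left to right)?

.

.**..****
..**....*
*..****.*
position 3 holds .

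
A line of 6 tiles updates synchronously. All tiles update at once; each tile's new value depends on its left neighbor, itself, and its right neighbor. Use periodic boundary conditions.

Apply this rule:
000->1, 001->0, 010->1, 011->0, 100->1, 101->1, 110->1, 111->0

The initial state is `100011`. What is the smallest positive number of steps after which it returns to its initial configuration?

3

111000
001110
100011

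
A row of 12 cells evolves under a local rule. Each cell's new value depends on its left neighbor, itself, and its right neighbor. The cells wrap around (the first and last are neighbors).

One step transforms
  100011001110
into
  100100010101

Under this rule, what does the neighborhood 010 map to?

At position 0 the neighborhood is 010; the next row has 1 there.

1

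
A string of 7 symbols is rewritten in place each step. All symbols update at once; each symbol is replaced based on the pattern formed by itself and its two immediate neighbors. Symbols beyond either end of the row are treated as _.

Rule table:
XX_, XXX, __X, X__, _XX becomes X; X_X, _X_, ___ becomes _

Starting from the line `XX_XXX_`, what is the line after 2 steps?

XX_XXXX

XX_XXXX
XX_XXXX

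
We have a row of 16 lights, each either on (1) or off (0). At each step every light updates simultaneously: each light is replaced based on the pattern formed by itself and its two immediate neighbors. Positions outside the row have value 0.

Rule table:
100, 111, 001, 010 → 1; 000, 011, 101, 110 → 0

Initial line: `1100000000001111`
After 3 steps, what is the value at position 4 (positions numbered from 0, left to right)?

1

0010000000010110
0111000000110001
1010100001001011
position 4 holds 1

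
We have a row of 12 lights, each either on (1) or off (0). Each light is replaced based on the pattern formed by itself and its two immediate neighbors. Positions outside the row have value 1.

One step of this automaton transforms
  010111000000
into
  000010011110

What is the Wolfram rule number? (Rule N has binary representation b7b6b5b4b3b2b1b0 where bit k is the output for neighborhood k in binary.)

129

position 4: 111 → 1  (bit 7 = 1)
position 5: 110 → 0  (bit 6 = 0)
position 0: 101 → 0  (bit 5 = 0)
position 6: 100 → 0  (bit 4 = 0)
position 3: 011 → 0  (bit 3 = 0)
position 1: 010 → 0  (bit 2 = 0)
position 11: 001 → 0  (bit 1 = 0)
position 7: 000 → 1  (bit 0 = 1)
bits b7..b0 = 10000001 = 129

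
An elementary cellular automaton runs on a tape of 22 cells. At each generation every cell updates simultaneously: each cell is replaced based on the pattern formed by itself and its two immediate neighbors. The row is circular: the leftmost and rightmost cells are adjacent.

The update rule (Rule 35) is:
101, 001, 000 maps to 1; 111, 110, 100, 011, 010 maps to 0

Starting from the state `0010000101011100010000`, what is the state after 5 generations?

1111001001001000011001

1100111010100001100111
0001000101001110001000
1110011010010000110011
0000100100100111000100
1111001001001000011001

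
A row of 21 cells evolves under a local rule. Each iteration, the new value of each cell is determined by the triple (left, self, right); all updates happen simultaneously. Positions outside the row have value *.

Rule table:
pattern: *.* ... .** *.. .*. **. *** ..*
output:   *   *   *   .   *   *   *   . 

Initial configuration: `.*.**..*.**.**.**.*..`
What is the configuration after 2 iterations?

*****..************..

*****..************..
*****..************..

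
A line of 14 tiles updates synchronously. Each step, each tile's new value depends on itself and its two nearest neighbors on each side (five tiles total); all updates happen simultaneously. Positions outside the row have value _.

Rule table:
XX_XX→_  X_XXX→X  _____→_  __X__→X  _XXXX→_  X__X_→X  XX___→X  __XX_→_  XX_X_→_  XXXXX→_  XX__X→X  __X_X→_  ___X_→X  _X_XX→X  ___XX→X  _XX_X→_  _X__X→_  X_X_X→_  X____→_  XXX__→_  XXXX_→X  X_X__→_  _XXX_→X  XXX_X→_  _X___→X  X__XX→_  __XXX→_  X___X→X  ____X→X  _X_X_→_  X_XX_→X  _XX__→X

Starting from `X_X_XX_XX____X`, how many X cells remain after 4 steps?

___XX__XXX_XXX
_XX_XX__X__XX_
X___XXXXX___XX
XXXX___X_XXX_X
count of X: 9

9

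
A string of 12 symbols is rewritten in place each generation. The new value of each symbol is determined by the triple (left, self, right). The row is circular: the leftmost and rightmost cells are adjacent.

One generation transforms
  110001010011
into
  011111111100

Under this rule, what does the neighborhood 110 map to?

At position 1 the neighborhood is 110; the next row has 1 there.

1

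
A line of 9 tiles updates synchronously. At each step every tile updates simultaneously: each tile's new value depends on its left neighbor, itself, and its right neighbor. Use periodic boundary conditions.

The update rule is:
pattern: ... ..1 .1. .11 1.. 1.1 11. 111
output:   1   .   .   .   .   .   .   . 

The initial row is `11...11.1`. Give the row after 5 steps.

...1.....

...1.....
11...1111
...1.....  (repeats step 1; period 2)
step 5: ...1.....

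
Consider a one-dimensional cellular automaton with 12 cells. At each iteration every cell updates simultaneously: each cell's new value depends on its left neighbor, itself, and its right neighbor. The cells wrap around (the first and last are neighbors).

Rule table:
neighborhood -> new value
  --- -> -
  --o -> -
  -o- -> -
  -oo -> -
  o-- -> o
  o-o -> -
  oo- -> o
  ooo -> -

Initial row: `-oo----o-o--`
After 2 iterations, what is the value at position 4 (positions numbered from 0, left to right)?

o

--oo------o-
---oo------o
position 4 holds o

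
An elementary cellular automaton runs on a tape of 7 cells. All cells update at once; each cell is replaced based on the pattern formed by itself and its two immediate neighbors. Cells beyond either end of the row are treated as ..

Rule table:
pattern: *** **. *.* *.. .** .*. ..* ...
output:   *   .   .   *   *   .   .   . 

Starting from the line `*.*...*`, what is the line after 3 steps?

.....*.

...*...
....*..
.....*.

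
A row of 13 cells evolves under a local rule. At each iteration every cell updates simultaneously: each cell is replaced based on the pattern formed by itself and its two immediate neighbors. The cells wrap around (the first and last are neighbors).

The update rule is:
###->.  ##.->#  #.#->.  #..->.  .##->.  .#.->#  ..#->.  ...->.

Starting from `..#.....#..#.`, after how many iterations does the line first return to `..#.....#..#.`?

..#.....#..#.

1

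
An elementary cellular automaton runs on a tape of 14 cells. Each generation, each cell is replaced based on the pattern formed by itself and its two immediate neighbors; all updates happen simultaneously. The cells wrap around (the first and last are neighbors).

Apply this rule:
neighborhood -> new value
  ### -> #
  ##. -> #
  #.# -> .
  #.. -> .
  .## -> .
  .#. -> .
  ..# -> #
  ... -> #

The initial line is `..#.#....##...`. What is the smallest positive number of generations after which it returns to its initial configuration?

14

##....###.#.##
##.###.##....#
##..##..#.###.
.#.#.#.#...##.
#........##.#.
..#######.#...
##.######...##
##..#####.##.#
##.#.####..#..
.#....###.#..#
...###.##...#.
###.##..#.##..
.##..#.#...#.#
..#.#....##...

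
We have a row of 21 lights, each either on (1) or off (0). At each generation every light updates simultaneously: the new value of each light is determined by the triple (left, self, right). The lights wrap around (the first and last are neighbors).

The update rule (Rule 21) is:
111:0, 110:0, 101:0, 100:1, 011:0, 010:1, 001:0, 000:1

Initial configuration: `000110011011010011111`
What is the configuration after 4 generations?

011111111110001111100

110001000000011000000
001101111111000111110
100000000000110000001
011111111110001111100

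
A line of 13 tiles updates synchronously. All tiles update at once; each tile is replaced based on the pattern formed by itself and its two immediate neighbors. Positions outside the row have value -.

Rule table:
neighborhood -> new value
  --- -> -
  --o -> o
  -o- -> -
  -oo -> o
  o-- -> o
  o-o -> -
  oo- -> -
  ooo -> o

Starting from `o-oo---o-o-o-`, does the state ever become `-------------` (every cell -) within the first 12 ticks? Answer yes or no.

--o-o-o-----o
-o-----o---o-
o-o---o-o-o-o
---o-o-------
--o---o------
-o-o-o-o-----
o-------o----
-o-----o-o---
o-o---o---o--
---o-o-o-o-o-
--o---------o
-o-o-------o-
tick 12 is -o-o-------o-, still not uniform -

no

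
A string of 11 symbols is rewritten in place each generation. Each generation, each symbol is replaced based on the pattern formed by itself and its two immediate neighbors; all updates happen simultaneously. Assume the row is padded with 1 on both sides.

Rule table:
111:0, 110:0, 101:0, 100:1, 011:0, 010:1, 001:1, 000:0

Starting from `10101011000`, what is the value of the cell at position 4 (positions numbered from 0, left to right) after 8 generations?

00101000101
11101101100
00000000011
10000000100
01000001111
01100010000
00010111001
10110000110
position 4 holds 0

0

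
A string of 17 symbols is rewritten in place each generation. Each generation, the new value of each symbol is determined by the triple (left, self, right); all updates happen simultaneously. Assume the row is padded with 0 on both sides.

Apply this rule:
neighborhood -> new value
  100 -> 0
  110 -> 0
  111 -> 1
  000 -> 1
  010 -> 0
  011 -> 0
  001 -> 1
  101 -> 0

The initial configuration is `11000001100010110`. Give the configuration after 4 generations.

00011110001100000
11101100110001111
01000001000110110
10011110011000000

10011110011000000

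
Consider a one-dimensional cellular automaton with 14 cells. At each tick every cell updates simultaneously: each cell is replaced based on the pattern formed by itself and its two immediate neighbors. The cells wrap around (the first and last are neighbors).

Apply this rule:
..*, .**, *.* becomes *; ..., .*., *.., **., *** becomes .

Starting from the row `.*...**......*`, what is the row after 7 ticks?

......*.*...**

tick 1: *...**......*.
tick 2: ...**......*.*
tick 3: ..**......*.*.
tick 4: .**......*.*..
tick 5: **......*.*...
tick 6: *......*.*...*
tick 7: ......*.*...**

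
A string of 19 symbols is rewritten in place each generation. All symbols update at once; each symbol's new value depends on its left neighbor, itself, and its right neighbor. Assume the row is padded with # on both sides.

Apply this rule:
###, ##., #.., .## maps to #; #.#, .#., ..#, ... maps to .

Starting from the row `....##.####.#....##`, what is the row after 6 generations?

#...##.####..#...##
##..##.#####..#..##
###.##.######..#.##
###.##.#######...##
###.##.########..##
###.##.#########.##

###.##.#########.##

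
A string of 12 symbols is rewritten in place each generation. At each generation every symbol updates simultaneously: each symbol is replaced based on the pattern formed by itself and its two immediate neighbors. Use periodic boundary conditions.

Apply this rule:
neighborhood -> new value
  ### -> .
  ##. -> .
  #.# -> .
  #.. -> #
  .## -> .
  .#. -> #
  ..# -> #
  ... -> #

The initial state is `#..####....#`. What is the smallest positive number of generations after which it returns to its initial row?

.##....####.
#..####....#

2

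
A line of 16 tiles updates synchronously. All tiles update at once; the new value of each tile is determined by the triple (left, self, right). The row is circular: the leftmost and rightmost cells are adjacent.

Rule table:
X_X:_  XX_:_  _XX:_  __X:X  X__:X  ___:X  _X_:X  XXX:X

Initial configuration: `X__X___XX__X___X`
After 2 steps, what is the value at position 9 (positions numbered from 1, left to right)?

X

_XXXXXX__XXXXXX_
X_XXXX_XX_XXXX_X
position 9 holds X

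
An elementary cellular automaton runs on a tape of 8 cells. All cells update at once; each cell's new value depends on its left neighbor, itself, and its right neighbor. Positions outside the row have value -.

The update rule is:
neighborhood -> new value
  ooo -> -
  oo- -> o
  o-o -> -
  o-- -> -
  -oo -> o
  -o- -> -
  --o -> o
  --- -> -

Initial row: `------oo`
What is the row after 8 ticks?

oo------

-----ooo
----oo-o
---ooo--
--oo-o--
-ooo----
oo-o----
oo------
oo------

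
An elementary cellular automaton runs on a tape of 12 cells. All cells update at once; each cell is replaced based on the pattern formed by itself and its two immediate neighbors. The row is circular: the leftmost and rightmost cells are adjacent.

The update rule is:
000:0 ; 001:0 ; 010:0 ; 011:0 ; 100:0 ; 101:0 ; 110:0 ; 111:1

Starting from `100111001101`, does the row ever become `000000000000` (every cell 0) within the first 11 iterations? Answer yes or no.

yes

000010000000
000000000000
all cells are 0 at iteration 2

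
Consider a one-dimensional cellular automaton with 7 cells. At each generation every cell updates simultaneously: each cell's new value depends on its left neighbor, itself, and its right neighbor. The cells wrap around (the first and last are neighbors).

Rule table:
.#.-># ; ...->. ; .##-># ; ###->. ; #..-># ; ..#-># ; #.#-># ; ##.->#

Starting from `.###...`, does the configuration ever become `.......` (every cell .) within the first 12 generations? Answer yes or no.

##.##..
#######
.......
all cells are . at generation 3

yes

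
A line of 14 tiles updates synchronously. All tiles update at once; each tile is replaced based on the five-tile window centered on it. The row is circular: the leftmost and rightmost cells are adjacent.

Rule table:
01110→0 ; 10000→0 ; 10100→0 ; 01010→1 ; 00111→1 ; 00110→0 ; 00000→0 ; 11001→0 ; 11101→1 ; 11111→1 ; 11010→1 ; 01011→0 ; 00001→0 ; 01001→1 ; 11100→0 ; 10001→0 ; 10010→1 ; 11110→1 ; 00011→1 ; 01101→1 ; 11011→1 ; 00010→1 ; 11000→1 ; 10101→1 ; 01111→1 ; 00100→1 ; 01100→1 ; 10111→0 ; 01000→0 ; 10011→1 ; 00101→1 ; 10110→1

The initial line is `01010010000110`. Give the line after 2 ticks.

00110001011110

11101110001010
00110001011110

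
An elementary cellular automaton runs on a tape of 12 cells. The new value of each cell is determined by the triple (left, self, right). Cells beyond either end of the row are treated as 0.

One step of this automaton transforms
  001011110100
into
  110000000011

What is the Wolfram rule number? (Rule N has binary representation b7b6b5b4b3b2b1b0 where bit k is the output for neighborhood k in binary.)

position 5: 111 → 0  (bit 7 = 0)
position 7: 110 → 0  (bit 6 = 0)
position 3: 101 → 0  (bit 5 = 0)
position 10: 100 → 1  (bit 4 = 1)
position 4: 011 → 0  (bit 3 = 0)
position 2: 010 → 0  (bit 2 = 0)
position 1: 001 → 1  (bit 1 = 1)
position 0: 000 → 1  (bit 0 = 1)
bits b7..b0 = 00010011 = 19

19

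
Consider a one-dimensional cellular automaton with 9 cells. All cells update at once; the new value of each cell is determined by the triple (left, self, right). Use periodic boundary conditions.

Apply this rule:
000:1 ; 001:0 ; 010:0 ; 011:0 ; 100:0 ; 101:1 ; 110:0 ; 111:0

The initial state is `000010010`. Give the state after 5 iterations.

111000000
000011110
111000000  (repeats iteration 1; period 2)
iteration 5: 111000000

111000000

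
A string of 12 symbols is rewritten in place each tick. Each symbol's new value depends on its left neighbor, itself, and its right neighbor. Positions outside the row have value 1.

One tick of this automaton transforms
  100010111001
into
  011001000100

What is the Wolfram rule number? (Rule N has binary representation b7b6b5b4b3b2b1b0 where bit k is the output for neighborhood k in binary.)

position 7: 111 → 0  (bit 7 = 0)
position 0: 110 → 0  (bit 6 = 0)
position 5: 101 → 1  (bit 5 = 1)
position 1: 100 → 1  (bit 4 = 1)
position 6: 011 → 0  (bit 3 = 0)
position 4: 010 → 0  (bit 2 = 0)
position 3: 001 → 0  (bit 1 = 0)
position 2: 000 → 1  (bit 0 = 1)
bits b7..b0 = 00110001 = 49

49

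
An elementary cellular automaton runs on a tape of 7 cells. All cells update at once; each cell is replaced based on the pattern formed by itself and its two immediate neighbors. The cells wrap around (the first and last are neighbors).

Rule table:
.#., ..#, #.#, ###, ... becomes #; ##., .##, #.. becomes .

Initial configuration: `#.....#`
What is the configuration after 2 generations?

##.##..

..####.
##.##..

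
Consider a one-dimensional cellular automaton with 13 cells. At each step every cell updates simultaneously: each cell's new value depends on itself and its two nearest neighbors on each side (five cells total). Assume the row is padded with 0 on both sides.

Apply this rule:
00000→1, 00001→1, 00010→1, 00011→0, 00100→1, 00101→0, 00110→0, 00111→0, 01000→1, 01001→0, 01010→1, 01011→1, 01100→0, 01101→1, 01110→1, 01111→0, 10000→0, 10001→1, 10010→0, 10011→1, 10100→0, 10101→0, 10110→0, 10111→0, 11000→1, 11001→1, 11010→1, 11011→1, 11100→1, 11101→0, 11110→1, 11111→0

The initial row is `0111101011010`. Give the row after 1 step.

0001010101101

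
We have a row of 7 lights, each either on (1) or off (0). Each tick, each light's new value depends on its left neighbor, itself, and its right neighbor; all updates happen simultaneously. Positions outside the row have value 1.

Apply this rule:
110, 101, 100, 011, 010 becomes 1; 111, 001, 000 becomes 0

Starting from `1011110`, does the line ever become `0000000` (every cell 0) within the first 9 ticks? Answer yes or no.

no

1110011
0011010
1011111
1110000
0011000
1011100
1110110
0011111
1010000
tick 9 is 1010000, still not uniform 0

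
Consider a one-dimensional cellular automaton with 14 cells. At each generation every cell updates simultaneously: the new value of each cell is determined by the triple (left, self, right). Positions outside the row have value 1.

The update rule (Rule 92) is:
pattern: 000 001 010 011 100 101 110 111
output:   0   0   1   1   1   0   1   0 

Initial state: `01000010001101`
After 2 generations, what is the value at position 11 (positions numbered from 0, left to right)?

1

generation 1: 01100011001101
generation 2: 01110011101101
position 11 holds 1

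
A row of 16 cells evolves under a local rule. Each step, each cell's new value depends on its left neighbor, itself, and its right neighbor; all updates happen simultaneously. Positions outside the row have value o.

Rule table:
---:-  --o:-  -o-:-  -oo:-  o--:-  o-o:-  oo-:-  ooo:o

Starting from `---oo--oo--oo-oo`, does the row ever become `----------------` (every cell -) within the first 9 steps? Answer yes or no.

---------------o
----------------
all cells are - at step 2

yes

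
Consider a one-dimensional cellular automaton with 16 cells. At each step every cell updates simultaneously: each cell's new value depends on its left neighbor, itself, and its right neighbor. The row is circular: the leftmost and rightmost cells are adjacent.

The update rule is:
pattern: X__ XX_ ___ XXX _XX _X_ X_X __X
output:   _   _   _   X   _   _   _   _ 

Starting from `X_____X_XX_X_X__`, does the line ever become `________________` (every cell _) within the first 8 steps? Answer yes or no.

________________
all cells are _ at step 1

yes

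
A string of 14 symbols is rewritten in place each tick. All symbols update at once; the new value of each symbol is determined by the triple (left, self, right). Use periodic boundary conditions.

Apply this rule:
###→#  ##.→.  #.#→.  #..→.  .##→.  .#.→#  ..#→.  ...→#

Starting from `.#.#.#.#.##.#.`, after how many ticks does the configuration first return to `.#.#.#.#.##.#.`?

2

.#.#.#.#....#.
.#.#.#.#.##.#.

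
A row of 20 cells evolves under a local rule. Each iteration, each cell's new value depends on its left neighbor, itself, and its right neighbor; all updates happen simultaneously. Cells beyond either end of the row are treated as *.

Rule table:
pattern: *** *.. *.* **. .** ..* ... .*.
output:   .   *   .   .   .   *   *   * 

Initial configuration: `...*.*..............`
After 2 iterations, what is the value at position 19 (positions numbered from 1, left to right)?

****.***************
....................
position 19 holds .

.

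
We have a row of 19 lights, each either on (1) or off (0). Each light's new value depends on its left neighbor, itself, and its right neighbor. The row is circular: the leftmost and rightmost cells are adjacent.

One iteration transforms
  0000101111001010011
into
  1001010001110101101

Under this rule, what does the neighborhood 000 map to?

At position 1 the neighborhood is 000; the next row has 0 there.

0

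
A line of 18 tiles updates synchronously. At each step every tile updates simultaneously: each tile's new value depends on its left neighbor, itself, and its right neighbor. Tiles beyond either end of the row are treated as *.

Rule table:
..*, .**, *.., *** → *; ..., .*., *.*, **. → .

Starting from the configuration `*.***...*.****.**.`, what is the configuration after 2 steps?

..**.*.*..***..*..
***.....****.**.**

***.....****.**.**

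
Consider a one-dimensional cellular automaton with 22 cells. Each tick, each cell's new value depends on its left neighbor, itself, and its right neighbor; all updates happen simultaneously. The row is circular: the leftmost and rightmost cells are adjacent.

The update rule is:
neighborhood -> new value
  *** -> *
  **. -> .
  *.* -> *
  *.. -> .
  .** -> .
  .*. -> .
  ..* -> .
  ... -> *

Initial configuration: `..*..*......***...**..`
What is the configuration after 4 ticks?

*......****..*..*....*
..****..**........**..
*..**......******....*
......****..****..**..

......****..****..**..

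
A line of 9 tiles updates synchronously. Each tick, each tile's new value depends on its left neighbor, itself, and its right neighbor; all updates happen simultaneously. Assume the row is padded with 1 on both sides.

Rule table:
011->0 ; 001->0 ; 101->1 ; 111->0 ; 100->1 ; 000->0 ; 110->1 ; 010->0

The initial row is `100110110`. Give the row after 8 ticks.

011011011

110011011
011001100
101100110
110110011
011011000
101101100
110110110
011011011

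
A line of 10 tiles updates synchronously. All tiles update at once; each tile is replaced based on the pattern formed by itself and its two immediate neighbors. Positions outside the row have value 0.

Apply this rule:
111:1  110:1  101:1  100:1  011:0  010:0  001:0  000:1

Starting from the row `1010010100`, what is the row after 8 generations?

0010010010

0101001011
0010100101
1001010010
0100101001
0010010100
1001001011
0100100101
0010010010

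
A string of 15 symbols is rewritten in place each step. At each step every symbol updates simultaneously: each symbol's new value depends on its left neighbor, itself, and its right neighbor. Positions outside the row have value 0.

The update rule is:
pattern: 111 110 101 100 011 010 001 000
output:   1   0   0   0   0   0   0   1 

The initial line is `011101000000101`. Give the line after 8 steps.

001000011110000
100011001100111
001000000000010
100011111111000
001001111110011
100000111100000
001110011001111
100100000000110

100100000000110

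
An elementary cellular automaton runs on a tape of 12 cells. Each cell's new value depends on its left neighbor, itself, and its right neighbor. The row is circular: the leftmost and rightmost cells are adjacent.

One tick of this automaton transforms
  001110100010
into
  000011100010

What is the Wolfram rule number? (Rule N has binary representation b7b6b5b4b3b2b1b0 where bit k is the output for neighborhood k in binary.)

100

position 3: 111 → 0  (bit 7 = 0)
position 4: 110 → 1  (bit 6 = 1)
position 5: 101 → 1  (bit 5 = 1)
position 7: 100 → 0  (bit 4 = 0)
position 2: 011 → 0  (bit 3 = 0)
position 6: 010 → 1  (bit 2 = 1)
position 1: 001 → 0  (bit 1 = 0)
position 0: 000 → 0  (bit 0 = 0)
bits b7..b0 = 01100100 = 100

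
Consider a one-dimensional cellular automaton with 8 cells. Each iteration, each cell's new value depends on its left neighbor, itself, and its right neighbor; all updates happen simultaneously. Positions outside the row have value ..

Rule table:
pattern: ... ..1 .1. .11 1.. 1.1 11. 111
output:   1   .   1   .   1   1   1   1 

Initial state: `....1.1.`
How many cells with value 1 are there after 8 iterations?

4

111.1111
.111.111
..111.11
1..111.1
11..1111
.11..111
..11..11
1..11..1
count of 1: 4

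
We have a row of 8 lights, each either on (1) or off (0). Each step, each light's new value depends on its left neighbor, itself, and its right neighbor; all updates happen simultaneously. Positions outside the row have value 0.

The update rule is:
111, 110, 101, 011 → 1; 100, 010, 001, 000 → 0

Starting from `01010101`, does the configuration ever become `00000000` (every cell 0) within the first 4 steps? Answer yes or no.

yes

step 1: 00101010
step 2: 00010100
step 3: 00001000
step 4: 00000000
all cells are 0 at step 4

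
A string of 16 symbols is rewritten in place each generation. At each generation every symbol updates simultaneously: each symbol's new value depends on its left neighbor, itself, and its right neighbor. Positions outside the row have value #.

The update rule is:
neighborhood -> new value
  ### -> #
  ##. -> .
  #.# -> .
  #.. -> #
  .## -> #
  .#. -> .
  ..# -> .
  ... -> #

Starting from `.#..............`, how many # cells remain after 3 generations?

12

generation 1: ..#############.
generation 2: #.############..
generation 3: ..###########.#.
count of #: 12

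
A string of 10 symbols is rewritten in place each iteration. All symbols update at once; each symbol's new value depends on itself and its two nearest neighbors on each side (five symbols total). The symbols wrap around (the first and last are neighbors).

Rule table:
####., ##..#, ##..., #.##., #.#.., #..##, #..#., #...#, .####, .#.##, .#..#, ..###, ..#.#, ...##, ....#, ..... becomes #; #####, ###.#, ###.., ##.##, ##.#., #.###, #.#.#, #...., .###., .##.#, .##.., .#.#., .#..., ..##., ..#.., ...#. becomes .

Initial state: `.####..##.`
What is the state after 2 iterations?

iteration 1: ####.##..#
iteration 2: #.#..#.###

#.#..#.###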